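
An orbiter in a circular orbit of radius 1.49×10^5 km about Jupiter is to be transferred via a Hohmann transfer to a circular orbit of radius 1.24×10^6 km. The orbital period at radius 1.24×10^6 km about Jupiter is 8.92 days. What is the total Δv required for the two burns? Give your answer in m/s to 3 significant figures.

From Kepler's third law T² = 4π²r³/μ at r = 1.24×10^6 km, T = 8.92 days = 8.92 × 86400 s = 7.70688×10^5 s: μ = 4π²r³/T² = 1.26727×10^8 km³/s².
Semi-major axis of the transfer orbit: a_t = (1.490×10^5 + 1.240×10^6)/2 = 6.945×10^5 km.
At r₁ the circular-orbit speed is v₁ = √(μ/r₁) = 29.164 km/s.
Transfer-orbit speed at r₁ (v² = μ(2/r − 1/a)): v_p = √[μ(2/r₁ − 1/a_t)] = 38.969 km/s.
First burn Δv₁ = |v_p − v₁| = 9.805 km/s.
Circular speed at r₂: v₂ = √(μ/r₂) = 10.11 km/s.
Transfer-orbit speed at r₂: v_a = √[μ(2/r₂ − 1/a_t)] = 4.683 km/s.
Second burn Δv₂ = |v₂ − v_a| = 5.427 km/s.
Total Δv = Δv₁ + Δv₂ = 15.23 km/s.

Δv = 15200 m/s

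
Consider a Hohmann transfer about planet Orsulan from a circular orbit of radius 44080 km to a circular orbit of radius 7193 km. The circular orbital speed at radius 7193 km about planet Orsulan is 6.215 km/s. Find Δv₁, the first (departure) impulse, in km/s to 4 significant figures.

From the circular-orbit relation v² = μ/r at r = 7193 km: μ = v²r = (6.215)² × 7193 = 2.77838×10^5 km³/s².
Transfer-ellipse semi-major axis a_t = (r₁ + r₂)/2 = (44080 + 7193)/2 = 25636.5 km.
Circular speed at r = 44080 km: v_c = √(μ/r) = 2.511 km/s.
Transfer-orbit speed at the same r (vis-viva, a = a_t): v_t = √[μ(2/r − 1/a_t)] = 1.330 km/s.
Δv₁ = |v_t − v_c| = |1.330 − 2.511| = 1.181 km/s.

Δv₁ = 1.181 km/s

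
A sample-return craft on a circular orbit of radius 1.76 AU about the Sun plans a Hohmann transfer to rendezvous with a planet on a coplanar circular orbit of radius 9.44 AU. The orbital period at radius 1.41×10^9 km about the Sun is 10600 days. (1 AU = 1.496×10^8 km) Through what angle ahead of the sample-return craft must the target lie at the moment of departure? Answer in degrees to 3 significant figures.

From Kepler's third law T² = 4π²r³/μ at r = 1.41×10^9 km, T = 10600 days = 10600 × 86400 s = 9.1584×10^8 s: μ = 4π²r³/T² = 1.31940×10^11 km³/s².
In km: r₁ = 1.76 × 1.496×10^8 = 2.63296×10^8 km; r₂ = 9.44 × 1.496×10^8 = 1.412224×10^9 km.
Semi-major axis of the transfer orbit: a_t = (2.63296×10^8 + 1.412224×10^9)/2 = 8.3776×10^8 km.
The half-period of the transfer ellipse is t = π√(a_t³/μ) = 2.0972×10^8 s.
Target angular speed ω₂ = √(μ/r₂³) = 6.8444×10^-9 rad/s.
Angle swept by the target during transfer: ω₂·t = 1.4354 rad = 82.24°.
Arrival is 180° from departure on the ellipse, so φ = 180° − 82.24° = 97.8°.

φ = 97.8°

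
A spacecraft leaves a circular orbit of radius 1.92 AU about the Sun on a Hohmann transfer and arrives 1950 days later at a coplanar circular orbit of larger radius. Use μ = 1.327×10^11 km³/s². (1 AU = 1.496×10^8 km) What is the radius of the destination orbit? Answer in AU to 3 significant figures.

r₂ = 7.78 AU

In km: r₁ = 1.92 × 1.496×10^8 = 2.87232×10^8 km.
Transfer time t = 1950 days = 1.6848×10^8 s, and t = π√(a_t³/μ).
So a_t = (μ t²/π²)^(1/3) = (1.327×10^11 × (1.6848×10^8)² / π²)^(1/3) = 7.2536×10^8 km.
Since a_t = (r₁ + r₂)/2, r₂ = 2a_t − r₁ = 2×7.2536×10^8 − 2.87232×10^8 = 1.163488×10^9 km.
In AU: r₂ = 1.163488×10^9 / 1.496×10^8 = 7.78 AU.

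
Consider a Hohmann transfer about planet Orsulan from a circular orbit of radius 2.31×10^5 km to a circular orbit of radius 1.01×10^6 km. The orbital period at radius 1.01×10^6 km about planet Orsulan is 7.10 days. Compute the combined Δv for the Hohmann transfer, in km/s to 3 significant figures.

Δv = 10.0 km/s

From Kepler's third law T² = 4π²r³/μ at r = 1.01×10^6 km, T = 7.10 days = 7.10 × 86400 s = 6.1344×10^5 s: μ = 4π²r³/T² = 1.08089×10^8 km³/s².
The Hohmann ellipse has a_t = (r₁ + r₂)/2 = 6.205×10^5 km.
At r₁ the circular-orbit speed is v₁ = √(μ/r₁) = 21.6314 km/s.
On the transfer ellipse at r₁, v² = μ(2/r − 1/a) gives v_p = √[μ(2/r₁ − 1/a_t)] = 27.5977 km/s.
First burn Δv₁ = |v_p − v₁| = 5.966 km/s.
Circular speed at r₂: v₂ = √(μ/r₂) = 10.345 km/s.
Transfer-orbit speed at r₂: v_a = √[μ(2/r₂ − 1/a_t)] = 6.3120 km/s.
Second burn Δv₂ = |v₂ − v_a| = 4.033 km/s.
Δv = Δv₁ + Δv₂ = 5.966 + 4.033 = 9.999 km/s.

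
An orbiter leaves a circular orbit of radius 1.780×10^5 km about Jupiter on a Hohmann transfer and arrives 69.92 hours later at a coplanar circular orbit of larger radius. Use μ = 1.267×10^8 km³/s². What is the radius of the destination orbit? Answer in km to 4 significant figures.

r₂ = 1.689×10^6 km

Transfer time t = 69.92 hours = 2.51712×10^5 s, and t = π√(a_t³/μ).
So a_t = (μ t²/π²)^(1/3) = (1.267×10^8 × (2.51712×10^5)² / π²)^(1/3) = 9.3346×10^5 km.
Since a_t = (r₁ + r₂)/2, r₂ = 2a_t − r₁ = 2×9.3346×10^5 − 1.780×10^5 = 1.68892×10^6 km.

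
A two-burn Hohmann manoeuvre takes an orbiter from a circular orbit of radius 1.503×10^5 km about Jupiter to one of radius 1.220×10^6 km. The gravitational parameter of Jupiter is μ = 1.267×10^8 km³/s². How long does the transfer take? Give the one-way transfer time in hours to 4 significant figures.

t = 43.97 hours

The Hohmann ellipse has a_t = (r₁ + r₂)/2 = 6.8515×10^5 km.
Half the transfer-orbit period gives t = π√(a_t³/μ) = 1.583×10^5 s.
Converting: 1.583×10^5 s ÷ 3600 s/hour = 43.97 hours.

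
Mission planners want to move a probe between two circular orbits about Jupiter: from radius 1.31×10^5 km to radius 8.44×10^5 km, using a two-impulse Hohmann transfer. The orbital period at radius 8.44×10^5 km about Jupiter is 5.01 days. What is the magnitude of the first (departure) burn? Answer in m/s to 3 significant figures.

Δv₁ = 9820 m/s

From Kepler's third law T² = 4π²r³/μ at r = 8.44×10^5 km, T = 5.01 days = 5.01 × 86400 s = 4.32864×10^5 s: μ = 4π²r³/T² = 1.26673×10^8 km³/s².
The Hohmann ellipse has a_t = (r₁ + r₂)/2 = 4.875×10^5 km.
Circular speed at r = 1.310×10^5 km: v_c = √(μ/r) = 31.10 km/s.
Vis-viva on the transfer ellipse at r = 1.310×10^5 km gives v_t = √[μ(2/r − 1/a_t)] = 40.92 km/s.
Δv₁ = |v_t − v_c| = |40.92 − 31.10| = 9.820 km/s.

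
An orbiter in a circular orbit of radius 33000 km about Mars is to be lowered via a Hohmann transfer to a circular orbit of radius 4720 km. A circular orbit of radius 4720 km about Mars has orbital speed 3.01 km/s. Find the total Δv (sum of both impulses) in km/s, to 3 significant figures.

Δv = 1.54 km/s

From the circular-orbit relation v² = μ/r at r = 4720 km: μ = v²r = (3.01)² × 4720 = 42763.7 km³/s².
Semi-major axis of the transfer orbit: a_t = (33000 + 4720)/2 = 18860 km.
Circular speed at r₁: v₁ = √(μ/r₁) = √(42763.7/33000) = 1.13836 km/s.
On the transfer ellipse at r₁, v² = μ(2/r − 1/a) gives v_a = √[μ(2/r₁ − 1/a_t)] = 0.569483 km/s.
First burn Δv₁ = |v_a − v₁| = 0.56888 km/s.
Circular speed at r₂: v₂ = √(μ/r₂) = 3.01000 km/s.
Transfer-orbit speed at r₂: v_p = √[μ(2/r₂ − 1/a_t)] = 3.98155 km/s.
Second burn Δv₂ = |v₂ − v_p| = 0.97155 km/s.
Total Δv = Δv₁ + Δv₂ = 1.540 km/s.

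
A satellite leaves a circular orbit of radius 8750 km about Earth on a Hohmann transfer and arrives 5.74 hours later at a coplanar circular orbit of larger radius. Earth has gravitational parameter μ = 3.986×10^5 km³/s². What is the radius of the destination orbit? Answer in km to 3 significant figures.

r₂ = 42900 km

Transfer time t = 5.74 hours = 20664 s, and t = π√(a_t³/μ).
So a_t = (μ t²/π²)^(1/3) = (3.986×10^5 × (20664)² / π²)^(1/3) = 25836 km.
Since a_t = (r₁ + r₂)/2, r₂ = 2a_t − r₁ = 2×25836 − 8750 = 42922 km.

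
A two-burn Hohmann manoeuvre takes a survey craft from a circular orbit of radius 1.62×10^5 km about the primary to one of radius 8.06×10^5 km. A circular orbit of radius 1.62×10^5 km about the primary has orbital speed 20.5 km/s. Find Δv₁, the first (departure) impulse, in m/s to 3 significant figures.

Δv₁ = 5950 m/s

From the circular-orbit relation v² = μ/r at r = 1.62×10^5 km: μ = v²r = (20.5)² × 1.62×10^5 = 6.80805×10^7 km³/s².
Semi-major axis of the transfer orbit: a_t = (1.620×10^5 + 8.060×10^5)/2 = 4.840×10^5 km.
Circular speed at r = 1.620×10^5 km: v_c = √(μ/r) = 20.500 km/s.
Transfer-orbit speed at the same r (vis-viva, a = a_t): v_t = √[μ(2/r − 1/a_t)] = 26.454 km/s.
Δv₁ = |v_t − v_c| = |26.454 − 20.500| = 5.954 km/s.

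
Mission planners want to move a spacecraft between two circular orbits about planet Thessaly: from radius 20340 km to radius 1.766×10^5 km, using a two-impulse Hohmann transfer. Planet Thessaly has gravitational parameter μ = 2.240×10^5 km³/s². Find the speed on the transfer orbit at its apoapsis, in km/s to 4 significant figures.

Transfer-ellipse semi-major axis a_t = (r₁ + r₂)/2 = (20340 + 1.766×10^5)/2 = 98470 km.
The apoapsis of the transfer ellipse is at r = 1.766×10^5 km.
Applying v² = μ(2/r − 1/a_t): v = 0.5119 km/s.

v = 0.5119 km/s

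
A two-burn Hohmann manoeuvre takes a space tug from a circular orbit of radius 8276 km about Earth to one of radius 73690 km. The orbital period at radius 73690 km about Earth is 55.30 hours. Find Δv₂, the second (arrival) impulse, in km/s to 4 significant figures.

From Kepler's third law T² = 4π²r³/μ at r = 73690 km, T = 55.30 hours = 55.30 × 3600 s = 1.9908×10^5 s: μ = 4π²r³/T² = 3.98593×10^5 km³/s².
Semi-major axis of the transfer orbit: a_t = (8276 + 73690)/2 = 40983 km.
Circular speed at r = 73690 km: v_c = √(μ/r) = 2.326 km/s.
Transfer-orbit speed at the same r (vis-viva, a = a_t): v_t = √[μ(2/r − 1/a_t)] = 1.045 km/s.
Δv₂ = |v_t − v_c| = |1.045 − 2.326| = 1.281 km/s.

Δv₂ = 1.281 km/s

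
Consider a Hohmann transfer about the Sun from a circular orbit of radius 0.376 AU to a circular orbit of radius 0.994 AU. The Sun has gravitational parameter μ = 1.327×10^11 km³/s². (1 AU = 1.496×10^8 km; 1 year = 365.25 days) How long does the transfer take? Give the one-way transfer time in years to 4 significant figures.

In km: r₁ = 0.376 × 1.496×10^8 = 5.62496×10^7 km; r₂ = 0.994 × 1.496×10^8 = 1.487024×10^8 km.
Semi-major axis of the transfer orbit: a_t = (5.62496×10^7 + 1.487024×10^8)/2 = 1.02476×10^8 km.
By Kepler's third law the transfer-orbit period is T = 2π√(a_t³/μ), so t = T/2 = 8.946×10^6 s.
Converting: 8.946×10^6 s ÷ 3.15576×10^7 s/year (365.25 × 86400) = 0.2835 years.

t = 0.2835 years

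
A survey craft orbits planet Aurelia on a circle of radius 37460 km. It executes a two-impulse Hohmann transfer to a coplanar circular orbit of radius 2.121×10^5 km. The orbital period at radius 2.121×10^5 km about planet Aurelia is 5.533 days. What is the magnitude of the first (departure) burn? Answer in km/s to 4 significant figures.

Δv₁ = 2.015 km/s

From Kepler's third law T² = 4π²r³/μ at r = 2.121×10^5 km, T = 5.533 days = 5.533 × 86400 s = 4.780512×10^5 s: μ = 4π²r³/T² = 1.64829×10^6 km³/s².
The Hohmann ellipse has a_t = (r₁ + r₂)/2 = 1.2478×10^5 km.
Circular speed at r = 37460 km: v_c = √(μ/r) = 6.633 km/s.
Vis-viva on the transfer ellipse at r = 37460 km gives v_t = √[μ(2/r − 1/a_t)] = 8.648 km/s.
Δv₁ = |v_t − v_c| = |8.648 − 6.633| = 2.015 km/s.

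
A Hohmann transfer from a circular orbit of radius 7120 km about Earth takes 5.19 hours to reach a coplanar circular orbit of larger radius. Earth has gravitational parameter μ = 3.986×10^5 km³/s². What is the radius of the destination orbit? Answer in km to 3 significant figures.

Transfer time t = 5.19 hours = 18684 s, and t = π√(a_t³/μ).
So a_t = (μ t²/π²)^(1/3) = (3.986×10^5 × (18684)² / π²)^(1/3) = 24158 km.
Since a_t = (r₁ + r₂)/2, r₂ = 2a_t − r₁ = 2×24158 − 7120 = 41196 km.

r₂ = 41200 km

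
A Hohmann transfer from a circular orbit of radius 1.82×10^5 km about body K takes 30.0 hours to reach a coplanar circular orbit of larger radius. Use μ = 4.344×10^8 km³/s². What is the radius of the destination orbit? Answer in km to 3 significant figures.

Transfer time t = 30.0 hours = 1.080×10^5 s, and t = π√(a_t³/μ).
So a_t = (μ t²/π²)^(1/3) = (4.344×10^8 × (1.080×10^5)² / π²)^(1/3) = 8.0072×10^5 km.
Since a_t = (r₁ + r₂)/2, r₂ = 2a_t − r₁ = 2×8.0072×10^5 − 1.820×10^5 = 1.41944×10^6 km.

r₂ = 1.42×10^6 km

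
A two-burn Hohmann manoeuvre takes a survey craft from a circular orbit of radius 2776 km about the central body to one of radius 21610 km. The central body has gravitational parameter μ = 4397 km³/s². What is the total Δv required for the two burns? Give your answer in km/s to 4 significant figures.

Semi-major axis of the transfer orbit: a_t = (2776 + 21610)/2 = 12193 km.
Circular speed at r₁: v₁ = √(μ/r₁) = √(4397/2776) = 1.258544 km/s.
On the transfer ellipse at r₁, v² = μ(2/r − 1/a) gives v_p = √[μ(2/r₁ − 1/a_t)] = 1.675485 km/s.
First burn Δv₁ = |v_p − v₁| = 0.41694 km/s.
At r₂, v₂ = √(μ/r₂) = 0.45108 km/s.
Transfer-orbit speed at r₂: v_a = √[μ(2/r₂ − 1/a_t)] = 0.21523 km/s.
Second burn Δv₂ = |v₂ − v_a| = 0.23585 km/s.
Total Δv = Δv₁ + Δv₂ = 0.6528 km/s.

Δv = 0.6528 km/s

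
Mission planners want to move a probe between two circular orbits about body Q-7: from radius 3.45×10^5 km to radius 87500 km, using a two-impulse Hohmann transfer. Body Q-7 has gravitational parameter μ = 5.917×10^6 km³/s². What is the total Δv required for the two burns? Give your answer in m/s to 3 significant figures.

Δv = 3670 m/s

Semi-major axis of the transfer orbit: a_t = (3.450×10^5 + 87500)/2 = 2.1625×10^5 km.
At r₁ the circular-orbit speed is v₁ = √(μ/r₁) = 4.141 km/s.
On the transfer ellipse at r₁, vis-viva gives v_a = √[μ(2/r₁ − 1/a_t)] = 2.634 km/s.
First burn Δv₁ = |v_a − v₁| = 1.507 km/s.
At r₂, v₂ = √(μ/r₂) = 8.22331 km/s.
Transfer-orbit speed at r₂: v_p = √[μ(2/r₂ − 1/a_t)] = 10.3867 km/s.
Second burn Δv₂ = |v₂ − v_p| = 2.163 km/s.
Δv = Δv₁ + Δv₂ = 1.507 + 2.163 = 3.670 km/s.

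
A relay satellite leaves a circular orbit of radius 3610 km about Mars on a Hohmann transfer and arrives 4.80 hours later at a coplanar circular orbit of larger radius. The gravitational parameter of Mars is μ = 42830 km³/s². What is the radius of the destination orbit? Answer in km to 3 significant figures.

r₂ = 18200 km

Transfer time t = 4.80 hours = 17280 s, and t = π√(a_t³/μ).
So a_t = (μ t²/π²)^(1/3) = (42830 × (17280)² / π²)^(1/3) = 10902 km.
Since a_t = (r₁ + r₂)/2, r₂ = 2a_t − r₁ = 2×10902 − 3610 = 18194 km.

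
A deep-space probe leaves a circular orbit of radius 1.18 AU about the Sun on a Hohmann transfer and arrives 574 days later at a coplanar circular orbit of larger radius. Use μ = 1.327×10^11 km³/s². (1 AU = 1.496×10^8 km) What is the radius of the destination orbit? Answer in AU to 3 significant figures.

In km: r₁ = 1.18 × 1.496×10^8 = 1.76528×10^8 km.
Transfer time t = 574 days = 4.95936×10^7 s, and t = π√(a_t³/μ).
So a_t = (μ t²/π²)^(1/3) = (1.327×10^11 × (4.95936×10^7)² / π²)^(1/3) = 3.2098×10^8 km.
Since a_t = (r₁ + r₂)/2, r₂ = 2a_t − r₁ = 2×3.2098×10^8 − 1.76528×10^8 = 4.65432×10^8 km.
In AU: r₂ = 4.65432×10^8 / 1.496×10^8 = 3.11 AU.

r₂ = 3.11 AU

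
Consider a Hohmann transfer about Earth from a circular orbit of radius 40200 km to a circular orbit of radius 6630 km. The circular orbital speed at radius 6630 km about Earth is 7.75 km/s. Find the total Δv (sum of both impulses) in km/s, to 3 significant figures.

Δv = 3.88 km/s

From the circular-orbit relation v² = μ/r at r = 6630 km: μ = v²r = (7.75)² × 6630 = 3.98214×10^5 km³/s².
The Hohmann ellipse has a_t = (r₁ + r₂)/2 = 23415 km.
Circular speed at r₁: v₁ = √(μ/r₁) = √(3.98214×10^5/40200) = 3.1474 km/s.
On the transfer ellipse at r₁, v² = μ(2/r − 1/a) gives v_a = √[μ(2/r₁ − 1/a_t)] = 1.6748 km/s.
First burn Δv₁ = |v_a − v₁| = 1.4726 km/s.
Circular speed at r₂: v₂ = √(μ/r₂) = 7.75000 km/s.
Transfer-orbit speed at r₂: v_p = √[μ(2/r₂ − 1/a_t)] = 10.1547 km/s.
Second burn Δv₂ = |v₂ − v_p| = 2.4047 km/s.
Total Δv = Δv₁ + Δv₂ = 3.877 km/s.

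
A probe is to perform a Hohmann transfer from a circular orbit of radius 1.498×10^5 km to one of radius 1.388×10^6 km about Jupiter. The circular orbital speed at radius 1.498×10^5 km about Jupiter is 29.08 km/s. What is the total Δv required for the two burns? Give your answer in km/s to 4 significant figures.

From the circular-orbit relation v² = μ/r at r = 1.498×10^5 km: μ = v²r = (29.08)² × 1.498×10^5 = 1.26678×10^8 km³/s².
The Hohmann ellipse has a_t = (r₁ + r₂)/2 = 7.689×10^5 km.
Circular speed at r₁: v₁ = √(μ/r₁) = √(1.26678×10^8/1.498×10^5) = 29.080 km/s.
On the transfer ellipse at r₁, v² = μ(2/r − 1/a) gives v_p = √[μ(2/r₁ − 1/a_t)] = 39.071 km/s.
First burn Δv₁ = |v_p − v₁| = 9.991 km/s.
At r₂, v₂ = √(μ/r₂) = 9.5533 km/s.
Transfer-orbit speed at r₂: v_a = √[μ(2/r₂ − 1/a_t)] = 4.2167 km/s.
Second burn Δv₂ = |v₂ − v_a| = 5.337 km/s.
Δv = Δv₁ + Δv₂ = 9.991 + 5.337 = 15.33 km/s.

Δv = 15.33 km/s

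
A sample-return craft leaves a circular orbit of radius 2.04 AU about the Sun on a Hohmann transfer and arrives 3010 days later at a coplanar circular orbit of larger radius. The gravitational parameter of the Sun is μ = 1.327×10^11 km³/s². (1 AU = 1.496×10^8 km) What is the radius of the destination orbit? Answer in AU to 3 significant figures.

r₂ = 10.9 AU

In km: r₁ = 2.04 × 1.496×10^8 = 3.05184×10^8 km.
Transfer time t = 3010 days = 2.60064×10^8 s, and t = π√(a_t³/μ).
So a_t = (μ t²/π²)^(1/3) = (1.327×10^11 × (2.60064×10^8)² / π²)^(1/3) = 9.6882×10^8 km.
Since a_t = (r₁ + r₂)/2, r₂ = 2a_t − r₁ = 2×9.6882×10^8 − 3.05184×10^8 = 1.632456×10^9 km.
In AU: r₂ = 1.632456×10^9 / 1.496×10^8 = 10.9 AU.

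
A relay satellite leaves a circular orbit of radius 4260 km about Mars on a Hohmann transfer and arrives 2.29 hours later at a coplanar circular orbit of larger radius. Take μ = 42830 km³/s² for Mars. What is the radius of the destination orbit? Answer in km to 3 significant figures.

r₂ = 9050 km

Transfer time t = 2.29 hours = 8244 s, and t = π√(a_t³/μ).
So a_t = (μ t²/π²)^(1/3) = (42830 × (8244)² / π²)^(1/3) = 6656.4 km.
Since a_t = (r₁ + r₂)/2, r₂ = 2a_t − r₁ = 2×6656.4 − 4260 = 9052.8 km.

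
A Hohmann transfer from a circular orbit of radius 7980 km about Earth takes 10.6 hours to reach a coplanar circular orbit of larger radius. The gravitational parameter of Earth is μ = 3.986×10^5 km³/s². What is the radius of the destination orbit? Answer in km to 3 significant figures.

Transfer time t = 10.6 hours = 38160 s, and t = π√(a_t³/μ).
So a_t = (μ t²/π²)^(1/3) = (3.986×10^5 × (38160)² / π²)^(1/3) = 38888 km.
Since a_t = (r₁ + r₂)/2, r₂ = 2a_t − r₁ = 2×38888 − 7980 = 69796 km.

r₂ = 69800 km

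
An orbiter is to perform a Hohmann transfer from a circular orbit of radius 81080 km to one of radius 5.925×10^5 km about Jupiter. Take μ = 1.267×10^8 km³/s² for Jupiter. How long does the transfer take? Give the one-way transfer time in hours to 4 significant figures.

Semi-major axis of the transfer orbit: a_t = (81080 + 5.925×10^5)/2 = 3.3679×10^5 km.
By Kepler's third law the transfer-orbit period is T = 2π√(a_t³/μ), so t = T/2 = 54550 s.
Converting: 54550 s ÷ 3600 s/hour = 15.15 hours.

t = 15.15 hours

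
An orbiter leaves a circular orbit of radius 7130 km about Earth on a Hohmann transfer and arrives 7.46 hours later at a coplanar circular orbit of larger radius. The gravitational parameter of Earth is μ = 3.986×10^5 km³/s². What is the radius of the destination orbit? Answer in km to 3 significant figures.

Transfer time t = 7.46 hours = 26856 s, and t = π√(a_t³/μ).
So a_t = (μ t²/π²)^(1/3) = (3.986×10^5 × (26856)² / π²)^(1/3) = 30769 km.
Since a_t = (r₁ + r₂)/2, r₂ = 2a_t − r₁ = 2×30769 − 7130 = 54408 km.

r₂ = 54400 km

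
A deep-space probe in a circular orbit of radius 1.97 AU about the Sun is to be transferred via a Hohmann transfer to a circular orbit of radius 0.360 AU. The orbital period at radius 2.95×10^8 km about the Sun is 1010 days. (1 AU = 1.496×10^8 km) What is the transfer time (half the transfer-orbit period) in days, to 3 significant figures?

From Kepler's third law T² = 4π²r³/μ at r = 2.95×10^8 km, T = 1010 days = 1010 × 86400 s = 8.7264×10^7 s: μ = 4π²r³/T² = 1.33093×10^11 km³/s².
In km: r₁ = 1.97 × 1.496×10^8 = 2.94712×10^8 km; r₂ = 0.360 × 1.496×10^8 = 5.3856×10^7 km.
Transfer-ellipse semi-major axis a_t = (r₁ + r₂)/2 = (2.94712×10^8 + 5.3856×10^7)/2 = 1.74284×10^8 km.
By Kepler's third law the transfer-orbit period is T = 2π√(a_t³/μ), so t = T/2 = 1.981×10^7 s.
Converting: 1.981×10^7 s ÷ 86400 s/day = 229 days.

t = 229 days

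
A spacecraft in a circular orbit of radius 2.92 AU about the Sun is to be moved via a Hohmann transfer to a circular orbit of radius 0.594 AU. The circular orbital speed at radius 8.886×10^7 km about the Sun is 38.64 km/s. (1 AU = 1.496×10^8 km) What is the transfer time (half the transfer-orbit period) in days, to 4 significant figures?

From the circular-orbit relation v² = μ/r at r = 8.886×10^7 km: μ = v²r = (38.64)² × 8.886×10^7 = 1.32672×10^11 km³/s².
In km: r₁ = 2.92 × 1.496×10^8 = 4.36832×10^8 km; r₂ = 0.594 × 1.496×10^8 = 8.88624×10^7 km.
The Hohmann ellipse has a_t = (r₁ + r₂)/2 = 2.628472×10^8 km.
Half the transfer-orbit period gives t = π√(a_t³/μ) = 3.6755×10^7 s.
Converting: 3.6755×10^7 s ÷ 86400 s/day = 425.4 days.

t = 425.4 days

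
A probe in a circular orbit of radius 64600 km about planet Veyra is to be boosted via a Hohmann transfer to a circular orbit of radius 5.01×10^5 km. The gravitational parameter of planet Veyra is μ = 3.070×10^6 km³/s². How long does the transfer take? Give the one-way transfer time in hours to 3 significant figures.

Semi-major axis of the transfer orbit: a_t = (64600 + 5.010×10^5)/2 = 2.828×10^5 km.
By Kepler's third law the transfer-orbit period is T = 2π√(a_t³/μ), so t = T/2 = 2.696×10^5 s.
Converting: 2.696×10^5 s ÷ 3600 s/hour = 74.9 hours.

t = 74.9 hours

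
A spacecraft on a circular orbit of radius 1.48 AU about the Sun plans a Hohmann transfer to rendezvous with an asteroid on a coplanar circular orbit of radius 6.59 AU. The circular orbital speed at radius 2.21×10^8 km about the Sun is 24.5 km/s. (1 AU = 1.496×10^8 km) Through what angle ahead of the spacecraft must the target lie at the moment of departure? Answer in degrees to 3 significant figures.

φ = 93.8°

From the circular-orbit relation v² = μ/r at r = 2.21×10^8 km: μ = v²r = (24.5)² × 2.21×10^8 = 1.32655×10^11 km³/s².
In km: r₁ = 1.48 × 1.496×10^8 = 2.21408×10^8 km; r₂ = 6.59 × 1.496×10^8 = 9.85864×10^8 km.
The Hohmann ellipse has a_t = (r₁ + r₂)/2 = 6.03636×10^8 km.
The half-period of the transfer ellipse is t = π√(a_t³/μ) = 1.27924×10^8 s.
The target's mean motion on its circular orbit is ω₂ = √(μ/r₂³) = 1.17662×10^-8 rad/s.
Angle swept by the target during transfer: ω₂·t = 1.5052 rad = 86.24°.
The spacecraft traverses 180° on the transfer ellipse, so the target must lead by 180° − 86.24° = 93.8°.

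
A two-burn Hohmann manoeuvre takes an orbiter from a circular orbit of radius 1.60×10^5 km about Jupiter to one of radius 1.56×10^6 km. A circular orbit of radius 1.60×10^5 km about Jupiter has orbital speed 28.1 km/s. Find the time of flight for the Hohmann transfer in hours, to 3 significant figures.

t = 61.9 hours

From the circular-orbit relation v² = μ/r at r = 1.60×10^5 km: μ = v²r = (28.1)² × 1.60×10^5 = 1.26338×10^8 km³/s².
Semi-major axis of the transfer orbit: a_t = (1.600×10^5 + 1.560×10^6)/2 = 8.600×10^5 km.
Half the transfer-orbit period gives t = π√(a_t³/μ) = 2.229×10^5 s.
Converting: 2.229×10^5 s ÷ 3600 s/hour = 61.9 hours.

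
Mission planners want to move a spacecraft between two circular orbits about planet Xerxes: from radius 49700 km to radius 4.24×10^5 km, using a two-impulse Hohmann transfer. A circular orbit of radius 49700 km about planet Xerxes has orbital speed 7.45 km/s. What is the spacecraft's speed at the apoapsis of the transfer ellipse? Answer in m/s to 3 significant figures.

v = 1170 m/s

From the circular-orbit relation v² = μ/r at r = 49700 km: μ = v²r = (7.45)² × 49700 = 2.75847×10^6 km³/s².
The Hohmann ellipse has a_t = (r₁ + r₂)/2 = 2.3685×10^5 km.
At apoapsis, r = 4.240×10^5 km.
From the vis-viva equation, v = √[μ(2/r − 1/a_t)] = 1.168 km/s.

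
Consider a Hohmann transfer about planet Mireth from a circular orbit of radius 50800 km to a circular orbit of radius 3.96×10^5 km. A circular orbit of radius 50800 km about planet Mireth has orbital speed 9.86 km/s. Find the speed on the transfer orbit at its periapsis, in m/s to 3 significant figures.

From the circular-orbit relation v² = μ/r at r = 50800 km: μ = v²r = (9.86)² × 50800 = 4.93876×10^6 km³/s².
Semi-major axis of the transfer orbit: a_t = (50800 + 3.960×10^5)/2 = 2.234×10^5 km.
At periapsis, r = 50800 km.
Vis-viva: v = √[μ(2/r − 1/a_t)] = √[4.93876×10^6 × (2/50800 − 1/2.234×10^5)] = 13.13 km/s.

v = 13100 m/s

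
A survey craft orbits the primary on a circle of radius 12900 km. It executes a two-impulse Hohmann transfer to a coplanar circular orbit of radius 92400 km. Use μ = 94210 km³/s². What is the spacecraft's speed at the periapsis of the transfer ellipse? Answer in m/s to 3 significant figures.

v = 3580 m/s

Semi-major axis of the transfer orbit: a_t = (12900 + 92400)/2 = 52650 km.
At periapsis, r = 12900 km.
Applying v² = μ(2/r − 1/a_t): v = 3.580 km/s.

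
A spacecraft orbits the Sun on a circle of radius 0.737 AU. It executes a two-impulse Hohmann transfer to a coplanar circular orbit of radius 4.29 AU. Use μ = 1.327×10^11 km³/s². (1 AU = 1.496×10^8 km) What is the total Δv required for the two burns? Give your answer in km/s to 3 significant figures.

Δv = 17.2 km/s

In km: r₁ = 0.737 × 1.496×10^8 = 1.102552×10^8 km; r₂ = 4.29 × 1.496×10^8 = 6.41784×10^8 km.
Semi-major axis of the transfer orbit: a_t = (1.102552×10^8 + 6.41784×10^8)/2 = 3.760196×10^8 km.
At r₁ the circular-orbit speed is v₁ = √(μ/r₁) = 34.69 km/s.
On the transfer ellipse at r₁, vis-viva equation gives v_p = √[μ(2/r₁ − 1/a_t)] = 45.32 km/s.
First burn Δv₁ = |v_p − v₁| = 10.63 km/s.
At r₂, v₂ = √(μ/r₂) = 14.379 km/s.
Transfer-orbit speed at r₂: v_a = √[μ(2/r₂ − 1/a_t)] = 7.7864 km/s.
Second burn Δv₂ = |v₂ − v_a| = 6.593 km/s.
Total Δv = Δv₁ + Δv₂ = 17.22 km/s.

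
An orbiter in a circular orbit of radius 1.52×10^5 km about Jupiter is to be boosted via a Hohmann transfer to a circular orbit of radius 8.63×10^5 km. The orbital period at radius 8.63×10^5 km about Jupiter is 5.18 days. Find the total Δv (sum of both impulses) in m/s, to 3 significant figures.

From Kepler's third law T² = 4π²r³/μ at r = 8.63×10^5 km, T = 5.18 days = 5.18 × 86400 s = 4.47552×10^5 s: μ = 4π²r³/T² = 1.26679×10^8 km³/s².
The Hohmann ellipse has a_t = (r₁ + r₂)/2 = 5.075×10^5 km.
Circular speed at r₁: v₁ = √(μ/r₁) = √(1.26679×10^8/1.520×10^5) = 28.869 km/s.
On the transfer ellipse at r₁, v² = μ(2/r − 1/a) gives v_p = √[μ(2/r₁ − 1/a_t)] = 37.646 km/s.
First burn Δv₁ = |v_p − v₁| = 8.777 km/s.
Circular speed at r₂: v₂ = √(μ/r₂) = 12.116 km/s.
Transfer-orbit speed at r₂: v_a = √[μ(2/r₂ − 1/a_t)] = 6.6306 km/s.
Second burn Δv₂ = |v₂ − v_a| = 5.485 km/s.
Total Δv = Δv₁ + Δv₂ = 14.26 km/s.

Δv = 14300 m/s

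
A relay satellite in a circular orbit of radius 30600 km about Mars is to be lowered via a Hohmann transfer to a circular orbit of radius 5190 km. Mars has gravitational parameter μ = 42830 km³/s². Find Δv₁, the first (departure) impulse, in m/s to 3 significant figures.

Δv₁ = 546 m/s

Transfer-ellipse semi-major axis a_t = (r₁ + r₂)/2 = (30600 + 5190)/2 = 17895 km.
On the circular orbit at r = 30600 km, v_c = √(μ/r) = 1.183 km/s.
Transfer-orbit speed at the same r (vis-viva, a = a_t): v_t = √[μ(2/r − 1/a_t)] = 0.6371 km/s.
Δv₁ = |v_t − v_c| = |0.6371 − 1.183| = 0.5459 km/s.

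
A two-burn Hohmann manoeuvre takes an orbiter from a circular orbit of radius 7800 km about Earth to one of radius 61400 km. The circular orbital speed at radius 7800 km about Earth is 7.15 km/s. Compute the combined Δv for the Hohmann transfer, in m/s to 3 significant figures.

From the circular-orbit relation v² = μ/r at r = 7800 km: μ = v²r = (7.15)² × 7800 = 3.98756×10^5 km³/s².
The Hohmann ellipse has a_t = (r₁ + r₂)/2 = 34600 km.
Circular speed at r₁: v₁ = √(μ/r₁) = √(3.98756×10^5/7800) = 7.150 km/s.
Transfer-orbit speed at r₁ (v² = μ(2/r − 1/a)): v_p = √[μ(2/r₁ − 1/a_t)] = 9.525 km/s.
First burn Δv₁ = |v_p − v₁| = 2.375 km/s.
Circular speed at r₂: v₂ = √(μ/r₂) = 2.548 km/s.
Transfer-orbit speed at r₂: v_a = √[μ(2/r₂ − 1/a_t)] = 1.210 km/s.
Second burn Δv₂ = |v₂ − v_a| = 1.338 km/s.
Δv = Δv₁ + Δv₂ = 2.375 + 1.338 = 3.713 km/s.

Δv = 3710 m/s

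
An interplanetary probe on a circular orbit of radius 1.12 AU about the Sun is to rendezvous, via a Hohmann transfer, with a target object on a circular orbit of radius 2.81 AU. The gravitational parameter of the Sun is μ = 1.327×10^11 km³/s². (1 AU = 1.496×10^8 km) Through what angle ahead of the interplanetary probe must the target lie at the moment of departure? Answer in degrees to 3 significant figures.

φ = 74.7°

In km: r₁ = 1.12 × 1.496×10^8 = 1.67552×10^8 km; r₂ = 2.81 × 1.496×10^8 = 4.20376×10^8 km.
Transfer-ellipse semi-major axis a_t = (r₁ + r₂)/2 = (1.67552×10^8 + 4.20376×10^8)/2 = 2.93964×10^8 km.
Transfer time t = π√(a_t³/μ) = 4.347×10^7 s.
Target angular speed ω₂ = √(μ/r₂³) = 4.226×10^-8 rad/s.
Angle swept by the target during transfer: ω₂·t = 1.837 rad = 105.3°.
The interplanetary probe traverses 180° on the transfer ellipse, so the target must lead by 180° − 105.3° = 74.7°.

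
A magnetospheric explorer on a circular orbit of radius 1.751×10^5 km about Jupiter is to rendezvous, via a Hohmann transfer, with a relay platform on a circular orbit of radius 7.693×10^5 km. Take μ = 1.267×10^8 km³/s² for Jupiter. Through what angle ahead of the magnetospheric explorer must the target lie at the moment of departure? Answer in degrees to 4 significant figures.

φ = 93.44°

Semi-major axis of the transfer orbit: a_t = (1.751×10^5 + 7.693×10^5)/2 = 4.722×10^5 km.
The half-period of the transfer ellipse is t = π√(a_t³/μ) = 90563 s.
Target angular speed ω₂ = √(μ/r₂³) = 1.6682×10^-5 rad/s.
Angle swept by the target during transfer: ω₂·t = 1.5108 rad = 86.56°.
Arrival is 180° from departure on the ellipse, so φ = 180° − 86.56° = 93.44°.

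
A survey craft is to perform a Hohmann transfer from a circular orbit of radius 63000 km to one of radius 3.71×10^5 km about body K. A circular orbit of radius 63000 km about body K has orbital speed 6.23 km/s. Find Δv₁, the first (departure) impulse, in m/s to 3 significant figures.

Δv₁ = 1920 m/s

From the circular-orbit relation v² = μ/r at r = 63000 km: μ = v²r = (6.23)² × 63000 = 2.44521×10^6 km³/s².
The Hohmann ellipse has a_t = (r₁ + r₂)/2 = 2.170×10^5 km.
On the circular orbit at r = 63000 km, v_c = √(μ/r) = 6.230 km/s.
Transfer-orbit speed at the same r (vis-viva, a = a_t): v_t = √[μ(2/r − 1/a_t)] = 8.146 km/s.
Δv₁ = |v_t − v_c| = |8.146 − 6.230| = 1.916 km/s.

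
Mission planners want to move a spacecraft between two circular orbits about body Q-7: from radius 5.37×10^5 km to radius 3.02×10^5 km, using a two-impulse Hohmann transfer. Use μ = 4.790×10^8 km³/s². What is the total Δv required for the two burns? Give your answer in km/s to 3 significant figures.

Transfer-ellipse semi-major axis a_t = (r₁ + r₂)/2 = (5.370×10^5 + 3.020×10^5)/2 = 4.195×10^5 km.
At r₁ the circular-orbit speed is v₁ = √(μ/r₁) = 29.86624 km/s.
On the transfer ellipse at r₁, vis-viva equation gives v_a = √[μ(2/r₁ − 1/a_t)] = 25.34067 km/s.
First burn Δv₁ = |v_a − v₁| = 4.5256 km/s.
At r₂, v₂ = √(μ/r₂) = 39.8258 km/s.
Transfer-orbit speed at r₂: v_p = √[μ(2/r₂ − 1/a_t)] = 45.0594 km/s.
Second burn Δv₂ = |v₂ − v_p| = 5.2336 km/s.
Total Δv = Δv₁ + Δv₂ = 9.759 km/s.

Δv = 9.76 km/s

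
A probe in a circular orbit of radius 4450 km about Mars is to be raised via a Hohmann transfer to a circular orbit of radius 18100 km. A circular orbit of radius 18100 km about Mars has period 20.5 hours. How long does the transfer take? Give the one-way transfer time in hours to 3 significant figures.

t = 5.04 hours

From Kepler's third law T² = 4π²r³/μ at r = 18100 km, T = 20.5 hours = 20.5 × 3600 s = 73800 s: μ = 4π²r³/T² = 42981.6 km³/s².
Transfer-ellipse semi-major axis a_t = (r₁ + r₂)/2 = (4450 + 18100)/2 = 11275 km.
By Kepler's third law the transfer-orbit period is T = 2π√(a_t³/μ), so t = T/2 = 18140 s.
Converting: 18140 s ÷ 3600 s/hour = 5.04 hours.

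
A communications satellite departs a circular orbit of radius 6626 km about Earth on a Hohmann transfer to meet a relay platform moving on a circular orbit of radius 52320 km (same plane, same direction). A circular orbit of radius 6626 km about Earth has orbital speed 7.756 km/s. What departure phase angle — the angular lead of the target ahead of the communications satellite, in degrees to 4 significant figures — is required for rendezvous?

From the circular-orbit relation v² = μ/r at r = 6626 km: μ = v²r = (7.756)² × 6626 = 3.98591×10^5 km³/s².
Transfer-ellipse semi-major axis a_t = (r₁ + r₂)/2 = (6626 + 52320)/2 = 29473 km.
The half-period of the transfer ellipse is t = π√(a_t³/μ) = 25178 s.
Target angular speed ω₂ = √(μ/r₂³) = 5.2755×10^-5 rad/s.
Angle swept by the target during transfer: ω₂·t = 1.32827 rad = 76.10°.
The communications satellite traverses 180° on the transfer ellipse, so the target must lead by 180° − 76.10° = 103.9°.

φ = 103.9°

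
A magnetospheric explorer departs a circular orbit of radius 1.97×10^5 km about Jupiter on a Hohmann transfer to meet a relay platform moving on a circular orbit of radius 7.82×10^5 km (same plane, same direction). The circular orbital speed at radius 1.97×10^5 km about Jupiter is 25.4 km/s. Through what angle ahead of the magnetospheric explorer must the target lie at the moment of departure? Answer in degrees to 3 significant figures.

From the circular-orbit relation v² = μ/r at r = 1.97×10^5 km: μ = v²r = (25.4)² × 1.97×10^5 = 1.27097×10^8 km³/s².
Semi-major axis of the transfer orbit: a_t = (1.970×10^5 + 7.820×10^5)/2 = 4.895×10^5 km.
Transfer time t = π√(a_t³/μ) = 95436.0 s.
Target angular speed ω₂ = √(μ/r₂³) = 1.63026×10^-5 rad/s.
Angle swept by the target during transfer: ω₂·t = 1.55585 rad = 89.14°.
Arrival is 180° from departure on the ellipse, so φ = 180° − 89.14° = 90.9°.

φ = 90.9°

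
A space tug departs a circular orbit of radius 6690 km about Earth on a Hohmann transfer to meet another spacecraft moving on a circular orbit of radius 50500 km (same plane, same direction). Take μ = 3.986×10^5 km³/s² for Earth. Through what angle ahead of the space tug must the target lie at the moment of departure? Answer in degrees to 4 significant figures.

φ = 103.3°

The Hohmann ellipse has a_t = (r₁ + r₂)/2 = 28595 km.
Transfer time t = π√(a_t³/μ) = 24061 s.
The target's mean motion on its circular orbit is ω₂ = √(μ/r₂³) = 5.5633×10^-5 rad/s.
Angle swept by the target during transfer: ω₂·t = 1.3386 rad = 76.70°.
The space tug traverses 180° on the transfer ellipse, so the target must lead by 180° − 76.70° = 103.3°.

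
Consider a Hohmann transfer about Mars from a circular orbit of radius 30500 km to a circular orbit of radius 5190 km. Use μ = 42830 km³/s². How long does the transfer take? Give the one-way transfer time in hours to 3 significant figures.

t = 10.1 hours

Semi-major axis of the transfer orbit: a_t = (30500 + 5190)/2 = 17845 km.
Half the transfer-orbit period gives t = π√(a_t³/μ) = 36190 s.
Converting: 36190 s ÷ 3600 s/hour = 10.1 hours.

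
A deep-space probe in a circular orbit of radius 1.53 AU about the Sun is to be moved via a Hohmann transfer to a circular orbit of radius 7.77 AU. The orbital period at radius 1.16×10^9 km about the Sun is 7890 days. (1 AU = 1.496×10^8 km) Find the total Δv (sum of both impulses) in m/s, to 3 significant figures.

From Kepler's third law T² = 4π²r³/μ at r = 1.16×10^9 km, T = 7890 days = 7890 × 86400 s = 6.81696×10^8 s: μ = 4π²r³/T² = 1.32603×10^11 km³/s².
In km: r₁ = 1.53 × 1.496×10^8 = 2.28888×10^8 km; r₂ = 7.77 × 1.496×10^8 = 1.162392×10^9 km.
Semi-major axis of the transfer orbit: a_t = (2.28888×10^8 + 1.162392×10^9)/2 = 6.9564×10^8 km.
At r₁ the circular-orbit speed is v₁ = √(μ/r₁) = 24.069 km/s.
Transfer-orbit speed at r₁ (vis-viva): v_p = √[μ(2/r₁ − 1/a_t)] = 31.113 km/s.
First burn Δv₁ = |v_p − v₁| = 7.044 km/s.
At r₂, v₂ = √(μ/r₂) = 10.681 km/s.
Transfer-orbit speed at r₂: v_a = √[μ(2/r₂ − 1/a_t)] = 6.1266 km/s.
Second burn Δv₂ = |v₂ − v_a| = 4.554 km/s.
Total Δv = Δv₁ + Δv₂ = 11.60 km/s.

Δv = 11600 m/s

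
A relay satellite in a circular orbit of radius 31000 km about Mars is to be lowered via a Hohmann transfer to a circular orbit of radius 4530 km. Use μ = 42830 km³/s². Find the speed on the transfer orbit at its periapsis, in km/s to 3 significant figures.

Semi-major axis of the transfer orbit: a_t = (31000 + 4530)/2 = 17765 km.
The periapsis of the transfer ellipse is at r = 4530 km.
Vis-viva: v = √[μ(2/r − 1/a_t)] = √[42830 × (2/4530 − 1/17765)] = 4.062 km/s.

v = 4.06 km/s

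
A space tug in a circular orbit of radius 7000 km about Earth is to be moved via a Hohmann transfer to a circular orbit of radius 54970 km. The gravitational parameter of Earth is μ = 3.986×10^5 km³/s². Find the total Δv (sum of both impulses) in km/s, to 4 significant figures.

Δv = 3.918 km/s

Semi-major axis of the transfer orbit: a_t = (7000 + 54970)/2 = 30985 km.
Circular speed at r₁: v₁ = √(μ/r₁) = √(3.986×10^5/7000) = 7.5460 km/s.
Transfer-orbit speed at r₁ (v² = μ(2/r − 1/a)): v_p = √[μ(2/r₁ − 1/a_t)] = 10.051 km/s.
First burn Δv₁ = |v_p − v₁| = 2.505 km/s.
At r₂, v₂ = √(μ/r₂) = 2.693 km/s.
Transfer-orbit speed at r₂: v_a = √[μ(2/r₂ − 1/a_t)] = 1.280 km/s.
Second burn Δv₂ = |v₂ − v_a| = 1.413 km/s.
Δv = Δv₁ + Δv₂ = 2.505 + 1.413 = 3.918 km/s.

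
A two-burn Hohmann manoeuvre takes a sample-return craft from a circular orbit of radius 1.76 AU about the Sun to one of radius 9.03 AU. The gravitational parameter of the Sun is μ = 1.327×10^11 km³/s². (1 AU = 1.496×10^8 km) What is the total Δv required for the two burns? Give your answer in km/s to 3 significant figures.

In km: r₁ = 1.76 × 1.496×10^8 = 2.63296×10^8 km; r₂ = 9.03 × 1.496×10^8 = 1.350888×10^9 km.
Transfer-ellipse semi-major axis a_t = (r₁ + r₂)/2 = (2.63296×10^8 + 1.350888×10^9)/2 = 8.07092×10^8 km.
Circular speed at r₁: v₁ = √(μ/r₁) = √(1.327×10^11/2.63296×10^8) = 22.450 km/s.
On the transfer ellipse at r₁, vis-viva equation gives v_p = √[μ(2/r₁ − 1/a_t)] = 29.044 km/s.
First burn Δv₁ = |v_p − v₁| = 6.594 km/s.
At r₂, v₂ = √(μ/r₂) = 9.911 km/s.
Transfer-orbit speed at r₂: v_a = √[μ(2/r₂ − 1/a_t)] = 5.661 km/s.
Second burn Δv₂ = |v₂ − v_a| = 4.250 km/s.
Total Δv = Δv₁ + Δv₂ = 10.84 km/s.

Δv = 10.8 km/s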